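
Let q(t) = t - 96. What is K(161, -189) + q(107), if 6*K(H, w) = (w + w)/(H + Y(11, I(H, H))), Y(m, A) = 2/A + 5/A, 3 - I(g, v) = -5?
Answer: 1963/185 ≈ 10.611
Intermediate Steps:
I(g, v) = 8 (I(g, v) = 3 - 1*(-5) = 3 + 5 = 8)
Y(m, A) = 7/A
K(H, w) = w/(3*(7/8 + H)) (K(H, w) = ((w + w)/(H + 7/8))/6 = ((2*w)/(H + 7*(1/8)))/6 = ((2*w)/(H + 7/8))/6 = ((2*w)/(7/8 + H))/6 = (2*w/(7/8 + H))/6 = w/(3*(7/8 + H)))
q(t) = -96 + t
K(161, -189) + q(107) = (8/3)*(-189)/(7 + 8*161) + (-96 + 107) = (8/3)*(-189)/(7 + 1288) + 11 = (8/3)*(-189)/1295 + 11 = (8/3)*(-189)*(1/1295) + 11 = -72/185 + 11 = 1963/185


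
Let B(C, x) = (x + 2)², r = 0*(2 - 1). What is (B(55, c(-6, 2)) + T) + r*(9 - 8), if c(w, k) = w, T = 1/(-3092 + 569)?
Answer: 40367/2523 ≈ 16.000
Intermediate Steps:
T = -1/2523 (T = 1/(-2523) = -1/2523 ≈ -0.00039635)
r = 0 (r = 0*1 = 0)
B(C, x) = (2 + x)²
(B(55, c(-6, 2)) + T) + r*(9 - 8) = ((2 - 6)² - 1/2523) + 0*(9 - 8) = ((-4)² - 1/2523) + 0*1 = (16 - 1/2523) + 0 = 40367/2523 + 0 = 40367/2523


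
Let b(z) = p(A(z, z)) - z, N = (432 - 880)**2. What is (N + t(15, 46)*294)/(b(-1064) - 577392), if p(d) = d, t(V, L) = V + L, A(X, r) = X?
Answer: -4753/12552 ≈ -0.37866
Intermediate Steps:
t(V, L) = L + V
N = 200704 (N = (-448)**2 = 200704)
b(z) = 0 (b(z) = z - z = 0)
(N + t(15, 46)*294)/(b(-1064) - 577392) = (200704 + (46 + 15)*294)/(0 - 577392) = (200704 + 61*294)/(-577392) = (200704 + 17934)*(-1/577392) = 218638*(-1/577392) = -4753/12552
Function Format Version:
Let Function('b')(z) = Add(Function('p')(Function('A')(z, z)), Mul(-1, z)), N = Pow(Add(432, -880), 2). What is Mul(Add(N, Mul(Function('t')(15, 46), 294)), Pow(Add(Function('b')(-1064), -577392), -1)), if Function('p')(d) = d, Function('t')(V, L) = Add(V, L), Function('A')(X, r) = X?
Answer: Rational(-4753, 12552) ≈ -0.37866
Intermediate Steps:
Function('t')(V, L) = Add(L, V)
N = 200704 (N = Pow(-448, 2) = 200704)
Function('b')(z) = 0 (Function('b')(z) = Add(z, Mul(-1, z)) = 0)
Mul(Add(N, Mul(Function('t')(15, 46), 294)), Pow(Add(Function('b')(-1064), -577392), -1)) = Mul(Add(200704, Mul(Add(46, 15), 294)), Pow(Add(0, -577392), -1)) = Mul(Add(200704, Mul(61, 294)), Pow(-577392, -1)) = Mul(Add(200704, 17934), Rational(-1, 577392)) = Mul(218638, Rational(-1, 577392)) = Rational(-4753, 12552)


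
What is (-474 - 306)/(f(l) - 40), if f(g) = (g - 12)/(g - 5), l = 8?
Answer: 585/31 ≈ 18.871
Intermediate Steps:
f(g) = (-12 + g)/(-5 + g)
(-474 - 306)/(f(l) - 40) = (-474 - 306)/((-12 + 8)/(-5 + 8) - 40) = -780/(-4/3 - 40) = -780/(-124/3) = -780*(-3/124) = 585/31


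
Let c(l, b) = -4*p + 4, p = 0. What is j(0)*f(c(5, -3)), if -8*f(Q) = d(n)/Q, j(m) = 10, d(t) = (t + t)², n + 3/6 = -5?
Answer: -605/16 ≈ -37.813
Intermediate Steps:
n = -11/2 (n = -½ - 5 = -11/2 ≈ -5.5000)
d(t) = 4*t² (d(t) = (2*t)² = 4*t²)
c(l, b) = 4 (c(l, b) = -4*0 + 4 = 0 + 4 = 4)
f(Q) = -121/(8*Q) (f(Q) = -4*(-11/2)²/(8*Q) = -4*(121/4)/(8*Q) = -121/(8*Q))
j(0)*f(c(5, -3)) = 10*(-121/8/4) = 10*(-121/8*¼) = 10*(-121/32) = -605/16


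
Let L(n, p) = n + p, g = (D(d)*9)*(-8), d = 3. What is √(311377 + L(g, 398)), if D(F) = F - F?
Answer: 5*√12471 ≈ 558.37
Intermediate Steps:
D(F) = 0
g = 0 (g = (0*9)*(-8) = 0*(-8) = 0)
√(311377 + L(g, 398)) = √(311377 + (0 + 398)) = √(311377 + 398) = √311775 = 5*√12471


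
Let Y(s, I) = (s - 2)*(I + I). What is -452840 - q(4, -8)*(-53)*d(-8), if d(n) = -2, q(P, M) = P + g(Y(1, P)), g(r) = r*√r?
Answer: -453264 + 1696*I*√2 ≈ -4.5326e+5 + 2398.5*I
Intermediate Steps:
Y(s, I) = 2*I*(-2 + s) (Y(s, I) = (-2 + s)*(2*I) = 2*I*(-2 + s))
g(r) = r^(3/2)
q(P, M) = P + 2*√2*(-P)^(3/2) (q(P, M) = P + (2*P*(-2 + 1))^(3/2) = P + (2*P*(-1))^(3/2) = P + (-2*P)^(3/2) = P + 2*√2*(-P)^(3/2))
-452840 - q(4, -8)*(-53)*d(-8) = -452840 - (4 + 2*√2*(-1*4)^(3/2))*(-53)*(-2) = -452840 - (4 + 2*√2*(-4)^(3/2))*(-53)*(-2) = -452840 - (4 + 2*√2*(-8*I))*(-53)*(-2) = -452840 - (4 - 16*I*√2)*(-53)*(-2) = -452840 - (-212 + 848*I*√2)*(-2) = -452840 - (424 - 1696*I*√2) = -452840 + (-424 + 1696*I*√2) = -453264 + 1696*I*√2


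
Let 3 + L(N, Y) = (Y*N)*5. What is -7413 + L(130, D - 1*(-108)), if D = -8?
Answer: 57584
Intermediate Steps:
L(N, Y) = -3 + 5*N*Y (L(N, Y) = -3 + (Y*N)*5 = -3 + (N*Y)*5 = -3 + 5*N*Y)
-7413 + L(130, D - 1*(-108)) = -7413 + (-3 + 5*130*(-8 - 1*(-108))) = -7413 + (-3 + 5*130*(-8 + 108)) = -7413 + (-3 + 5*130*100) = -7413 + (-3 + 65000) = -7413 + 64997 = 57584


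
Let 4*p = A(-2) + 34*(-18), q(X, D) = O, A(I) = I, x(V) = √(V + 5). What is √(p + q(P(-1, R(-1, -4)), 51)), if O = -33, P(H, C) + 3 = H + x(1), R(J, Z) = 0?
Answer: I*√746/2 ≈ 13.656*I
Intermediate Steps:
x(V) = √(5 + V)
P(H, C) = -3 + H + √6 (P(H, C) = -3 + (H + √(5 + 1)) = -3 + (H + √6) = -3 + H + √6)
q(X, D) = -33
p = -307/2 (p = (-2 + 34*(-18))/4 = (-2 - 612)/4 = (¼)*(-614) = -307/2 ≈ -153.50)
√(p + q(P(-1, R(-1, -4)), 51)) = √(-307/2 - 33) = √(-373/2) = I*√746/2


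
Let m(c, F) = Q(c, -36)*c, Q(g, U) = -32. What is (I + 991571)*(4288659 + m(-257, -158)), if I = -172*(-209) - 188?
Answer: 4414321109273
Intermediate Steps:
I = 35760 (I = 35948 - 188 = 35760)
m(c, F) = -32*c
(I + 991571)*(4288659 + m(-257, -158)) = (35760 + 991571)*(4288659 - 32*(-257)) = 1027331*(4288659 + 8224) = 1027331*4296883 = 4414321109273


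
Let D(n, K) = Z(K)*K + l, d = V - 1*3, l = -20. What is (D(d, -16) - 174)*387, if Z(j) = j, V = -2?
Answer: 23994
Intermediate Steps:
d = -5 (d = -2 - 1*3 = -2 - 3 = -5)
D(n, K) = -20 + K² (D(n, K) = K*K - 20 = K² - 20 = -20 + K²)
(D(d, -16) - 174)*387 = ((-20 + (-16)²) - 174)*387 = ((-20 + 256) - 174)*387 = (236 - 174)*387 = 62*387 = 23994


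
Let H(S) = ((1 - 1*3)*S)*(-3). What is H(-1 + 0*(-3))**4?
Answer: 1296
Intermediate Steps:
H(S) = 6*S (H(S) = ((1 - 3)*S)*(-3) = -2*S*(-3) = 6*S)
H(-1 + 0*(-3))**4 = (6*(-1 + 0*(-3)))**4 = (6*(-1 + 0))**4 = (6*(-1))**4 = (-6)**4 = 1296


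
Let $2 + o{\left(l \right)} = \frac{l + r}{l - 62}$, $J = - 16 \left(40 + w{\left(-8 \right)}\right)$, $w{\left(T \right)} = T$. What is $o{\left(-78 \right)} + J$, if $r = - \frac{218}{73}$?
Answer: $- \frac{1311792}{2555} \approx -513.42$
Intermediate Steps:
$r = - \frac{218}{73}$ ($r = \left(-218\right) \frac{1}{73} = - \frac{218}{73} \approx -2.9863$)
$J = -512$ ($J = - 16 \left(40 - 8\right) = \left(-16\right) 32 = -512$)
$o{\left(l \right)} = -2 + \frac{- \frac{218}{73} + l}{-62 + l}$ ($o{\left(l \right)} = -2 + \frac{l - \frac{218}{73}}{l - 62} = -2 + \frac{- \frac{218}{73} + l}{-62 + l}$)
$o{\left(-78 \right)} + J = \frac{\frac{8834}{73} - -78}{-62 - 78} - 512 = \frac{\frac{8834}{73} + 78}{-140} - 512 = \left(- \frac{1}{140}\right) \frac{14528}{73} - 512 = - \frac{3632}{2555} - 512 = - \frac{1311792}{2555}$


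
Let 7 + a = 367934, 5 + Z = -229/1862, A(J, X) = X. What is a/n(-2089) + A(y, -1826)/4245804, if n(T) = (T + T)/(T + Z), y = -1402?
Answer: 217543158277543465/1179641445948 ≈ 1.8441e+5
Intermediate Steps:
Z = -9539/1862 (Z = -5 - 229/1862 = -9539/1862 ≈ -5.1230)
n(T) = 2*T/(-9539/1862 + T) (n(T) = (T + T)/(T - 9539/1862) = (2*T)/(-9539/1862 + T) = 2*T/(-9539/1862 + T))
a = 367927 (a = -7 + 367934 = 367927)
a/n(-2089) + A(y, -1826)/4245804 = 367927/((3724*(-2089)/(-9539 + 1862*(-2089)))) - 1826/4245804 = 367927/((3724*(-2089)/(-9539 - 3889718))) - 1826*1/4245804 = 367927/((3724*(-2089)/(-3899257))) - 913/2122902 = 367927/((3724*(-2089)*(-1/3899257))) - 913/2122902 = 367927/(7779436/3899257) - 913/2122902 = 367927*(3899257/7779436) - 913/2122902 = 204948847177/1111348 - 913/2122902 = 217543158277543465/1179641445948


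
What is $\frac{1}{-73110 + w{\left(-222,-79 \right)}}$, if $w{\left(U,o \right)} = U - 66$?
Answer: $- \frac{1}{73398} \approx -1.3624 \cdot 10^{-5}$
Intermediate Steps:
$w{\left(U,o \right)} = -66 + U$ ($w{\left(U,o \right)} = U - 66 = -66 + U$)
$\frac{1}{-73110 + w{\left(-222,-79 \right)}} = \frac{1}{-73110 - 288} = \frac{1}{-73398} = - \frac{1}{73398}$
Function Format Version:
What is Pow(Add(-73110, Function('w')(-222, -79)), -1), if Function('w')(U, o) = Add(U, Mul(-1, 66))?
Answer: Rational(-1, 73398) ≈ -1.3624e-5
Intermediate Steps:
Function('w')(U, o) = Add(-66, U) (Function('w')(U, o) = Add(U, -66) = Add(-66, U))
Pow(Add(-73110, Function('w')(-222, -79)), -1) = Pow(Add(-73110, Add(-66, -222)), -1) = Pow(Add(-73110, -288), -1) = Pow(-73398, -1) = Rational(-1, 73398)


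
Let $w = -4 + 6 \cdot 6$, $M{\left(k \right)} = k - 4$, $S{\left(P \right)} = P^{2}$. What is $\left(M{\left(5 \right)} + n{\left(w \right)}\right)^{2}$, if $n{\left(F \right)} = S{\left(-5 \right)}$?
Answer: $676$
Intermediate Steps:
$M{\left(k \right)} = -4 + k$
$w = 32$ ($w = -4 + 36 = 32$)
$n{\left(F \right)} = 25$ ($n{\left(F \right)} = \left(-5\right)^{2} = 25$)
$\left(M{\left(5 \right)} + n{\left(w \right)}\right)^{2} = \left(\left(-4 + 5\right) + 25\right)^{2} = \left(1 + 25\right)^{2} = 26^{2} = 676$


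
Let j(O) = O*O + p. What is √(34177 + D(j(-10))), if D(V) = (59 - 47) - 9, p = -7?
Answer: 2*√8545 ≈ 184.88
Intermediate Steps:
j(O) = -7 + O² (j(O) = O*O - 7 = O² - 7 = -7 + O²)
D(V) = 3 (D(V) = 12 - 9 = 3)
√(34177 + D(j(-10))) = √(34177 + 3) = √34180 = 2*√8545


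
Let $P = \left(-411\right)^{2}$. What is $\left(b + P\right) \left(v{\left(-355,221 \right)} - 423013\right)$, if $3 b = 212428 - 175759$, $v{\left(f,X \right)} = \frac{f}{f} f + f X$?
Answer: $-90902225512$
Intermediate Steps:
$v{\left(f,X \right)} = f + X f$ ($v{\left(f,X \right)} = 1 f + X f = f + X f$)
$P = 168921$
$b = 12223$ ($b = \frac{212428 - 175759}{3} = \frac{1}{3} \cdot 36669 = 12223$)
$\left(b + P\right) \left(v{\left(-355,221 \right)} - 423013\right) = \left(12223 + 168921\right) \left(- 355 \left(1 + 221\right) - 423013\right) = 181144 \left(\left(-355\right) 222 - 423013\right) = 181144 \left(-78810 - 423013\right) = 181144 \left(-501823\right) = -90902225512$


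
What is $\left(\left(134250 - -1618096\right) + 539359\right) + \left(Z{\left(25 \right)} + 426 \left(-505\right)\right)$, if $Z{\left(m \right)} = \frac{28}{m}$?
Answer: $\frac{51914403}{25} \approx 2.0766 \cdot 10^{6}$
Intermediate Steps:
$\left(\left(134250 - -1618096\right) + 539359\right) + \left(Z{\left(25 \right)} + 426 \left(-505\right)\right) = \left(\left(134250 - -1618096\right) + 539359\right) + \left(\frac{28}{25} + 426 \left(-505\right)\right) = \left(\left(134250 + 1618096\right) + 539359\right) + \left(28 \cdot \frac{1}{25} - 215130\right) = \left(1752346 + 539359\right) + \left(\frac{28}{25} - 215130\right) = 2291705 - \frac{5378222}{25} = \frac{51914403}{25}$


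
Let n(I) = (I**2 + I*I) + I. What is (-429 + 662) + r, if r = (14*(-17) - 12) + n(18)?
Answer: 649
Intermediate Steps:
n(I) = I + 2*I**2 (n(I) = (I**2 + I**2) + I = 2*I**2 + I = I + 2*I**2)
r = 416 (r = (14*(-17) - 12) + 18*(1 + 2*18) = (-238 - 12) + 18*(1 + 36) = -250 + 18*37 = -250 + 666 = 416)
(-429 + 662) + r = (-429 + 662) + 416 = 233 + 416 = 649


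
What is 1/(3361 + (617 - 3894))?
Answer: 1/84 ≈ 0.011905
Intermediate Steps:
1/(3361 + (617 - 3894)) = 1/(3361 - 3277) = 1/84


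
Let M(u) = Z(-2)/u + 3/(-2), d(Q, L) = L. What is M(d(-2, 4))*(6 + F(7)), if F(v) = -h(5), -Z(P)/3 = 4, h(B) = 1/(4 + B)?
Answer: -53/2 ≈ -26.500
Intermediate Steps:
Z(P) = -12 (Z(P) = -3*4 = -12)
F(v) = -⅑ (F(v) = -1/(4 + 5) = -1/9 = -1*⅑ = -⅑)
M(u) = -3/2 - 12/u (M(u) = -12/u + 3/(-2) = -12/u + 3*(-½) = -12/u - 3/2 = -3/2 - 12/u)
M(d(-2, 4))*(6 + F(7)) = (-3/2 - 12/4)*(6 - ⅑) = (-3/2 - 12*¼)*(53/9) = (-3/2 - 3)*(53/9) = -9/2*53/9 = -53/2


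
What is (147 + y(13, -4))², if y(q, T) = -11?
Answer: 18496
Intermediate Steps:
(147 + y(13, -4))² = (147 - 11)² = 136² = 18496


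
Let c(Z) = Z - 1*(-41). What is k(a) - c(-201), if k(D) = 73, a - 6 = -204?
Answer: 233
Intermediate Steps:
a = -198 (a = 6 - 204 = -198)
c(Z) = 41 + Z (c(Z) = Z + 41 = 41 + Z)
k(a) - c(-201) = 73 - (41 - 201) = 73 - 1*(-160) = 73 + 160 = 233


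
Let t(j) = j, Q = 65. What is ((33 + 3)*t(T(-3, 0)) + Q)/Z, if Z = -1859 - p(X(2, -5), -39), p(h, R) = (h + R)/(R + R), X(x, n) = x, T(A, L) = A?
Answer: 78/3373 ≈ 0.023125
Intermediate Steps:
p(h, R) = (R + h)/(2*R) (p(h, R) = (R + h)/((2*R)) = (R + h)*(1/(2*R)) = (R + h)/(2*R))
Z = -145039/78 (Z = -1859 - (-39 + 2)/(2*(-39)) = -1859 - (-1)*(-37)/(2*39) = -1859 - 1*37/78 = -1859 - 37/78 = -145039/78 ≈ -1859.5)
((33 + 3)*t(T(-3, 0)) + Q)/Z = ((33 + 3)*(-3) + 65)/(-145039/78) = (36*(-3) + 65)*(-78/145039) = (-108 + 65)*(-78/145039) = -43*(-78/145039) = 78/3373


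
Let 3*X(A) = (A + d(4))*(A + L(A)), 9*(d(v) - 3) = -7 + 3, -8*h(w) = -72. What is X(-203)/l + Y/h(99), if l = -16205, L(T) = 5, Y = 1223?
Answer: 19699651/145845 ≈ 135.07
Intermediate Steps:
h(w) = 9 (h(w) = -⅛*(-72) = 9)
d(v) = 23/9 (d(v) = 3 + (-7 + 3)/9 = 3 + (⅑)*(-4) = 3 - 4/9 = 23/9)
X(A) = (5 + A)*(23/9 + A)/3 (X(A) = ((A + 23/9)*(A + 5))/3 = ((23/9 + A)*(5 + A))/3 = ((5 + A)*(23/9 + A))/3 = (5 + A)*(23/9 + A)/3)
X(-203)/l + Y/h(99) = (115/27 + (⅓)*(-203)² + (68/27)*(-203))/(-16205) + 1223/9 = (115/27 + (⅓)*41209 - 13804/27)*(-1/16205) + 1223*(⅑) = (115/27 + 41209/3 - 13804/27)*(-1/16205) + 1223/9 = (39688/3)*(-1/16205) + 1223/9 = -39688/48615 + 1223/9 = 19699651/145845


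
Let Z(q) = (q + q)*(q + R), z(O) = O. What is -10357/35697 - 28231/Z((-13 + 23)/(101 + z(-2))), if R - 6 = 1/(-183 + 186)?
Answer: -1411029625541/64968540 ≈ -21719.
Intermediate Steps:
R = 19/3 (R = 6 + 1/(-183 + 186) = 6 + 1/3 = 19/3 ≈ 6.3333)
Z(q) = 2*q*(19/3 + q) (Z(q) = (q + q)*(q + 19/3) = (2*q)*(19/3 + q) = 2*q*(19/3 + q))
-10357/35697 - 28231/Z((-13 + 23)/(101 + z(-2))) = -10357/35697 - 28231*3*(101 - 2)/(2*(-13 + 23)*(19 + 3*((-13 + 23)/(101 - 2)))) = -10357*1/35697 - 28231*297/(20*(19 + 3*(10/99))) = -10357/35697 - 28231*297/(20*(19 + 3*(10*(1/99)))) = -10357/35697 - 28231*297/(20*(19 + 3*(10/99))) = -10357/35697 - 28231*297/(20*(19 + 10/33)) = -10357/35697 - 28231/((2/3)*(10/99)*(637/33)) = -10357/35697 - 28231/12740/9801 = -10357/35697 - 28231*9801/12740 = -10357/35697 - 39527433/1820 = -1411029625541/64968540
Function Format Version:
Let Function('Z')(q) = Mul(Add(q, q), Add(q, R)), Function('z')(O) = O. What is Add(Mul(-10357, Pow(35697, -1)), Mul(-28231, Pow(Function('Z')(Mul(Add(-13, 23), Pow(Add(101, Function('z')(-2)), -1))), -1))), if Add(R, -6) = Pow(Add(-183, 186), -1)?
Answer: Rational(-1411029625541, 64968540) ≈ -21719.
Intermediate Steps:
R = Rational(19, 3) (R = Add(6, Pow(Add(-183, 186), -1)) = Add(6, Pow(3, -1)) = Add(6, Rational(1, 3)) = Rational(19, 3) ≈ 6.3333)
Function('Z')(q) = Mul(2, q, Add(Rational(19, 3), q)) (Function('Z')(q) = Mul(Add(q, q), Add(q, Rational(19, 3))) = Mul(Mul(2, q), Add(Rational(19, 3), q)) = Mul(2, q, Add(Rational(19, 3), q)))
Add(Mul(-10357, Pow(35697, -1)), Mul(-28231, Pow(Function('Z')(Mul(Add(-13, 23), Pow(Add(101, Function('z')(-2)), -1))), -1))) = Add(Mul(-10357, Pow(35697, -1)), Mul(-28231, Pow(Mul(Rational(2, 3), Mul(Add(-13, 23), Pow(Add(101, -2), -1)), Add(19, Mul(3, Mul(Add(-13, 23), Pow(Add(101, -2), -1))))), -1))) = Add(Mul(-10357, Rational(1, 35697)), Mul(-28231, Pow(Mul(Rational(2, 3), Mul(10, Pow(99, -1)), Add(19, Mul(3, Mul(10, Pow(99, -1))))), -1))) = Add(Rational(-10357, 35697), Mul(-28231, Pow(Mul(Rational(2, 3), Mul(10, Rational(1, 99)), Add(19, Mul(3, Mul(10, Rational(1, 99))))), -1))) = Add(Rational(-10357, 35697), Mul(-28231, Pow(Mul(Rational(2, 3), Rational(10, 99), Add(19, Mul(3, Rational(10, 99)))), -1))) = Add(Rational(-10357, 35697), Mul(-28231, Pow(Mul(Rational(2, 3), Rational(10, 99), Add(19, Rational(10, 33))), -1))) = Add(Rational(-10357, 35697), Mul(-28231, Pow(Mul(Rational(2, 3), Rational(10, 99), Rational(637, 33)), -1))) = Add(Rational(-10357, 35697), Mul(-28231, Pow(Rational(12740, 9801), -1))) = Add(Rational(-10357, 35697), Mul(-28231, Rational(9801, 12740))) = Add(Rational(-10357, 35697), Rational(-39527433, 1820)) = Rational(-1411029625541, 64968540)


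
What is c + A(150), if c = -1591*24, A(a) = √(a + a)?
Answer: -38184 + 10*√3 ≈ -38167.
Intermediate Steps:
A(a) = √2*√a (A(a) = √(2*a) = √2*√a)
c = -38184
c + A(150) = -38184 + √2*√150 = -38184 + √2*(5*√6) = -38184 + 10*√3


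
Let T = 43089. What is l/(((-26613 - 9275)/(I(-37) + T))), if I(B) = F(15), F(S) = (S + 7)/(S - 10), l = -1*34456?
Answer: 928016369/22430 ≈ 41374.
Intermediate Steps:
l = -34456
F(S) = (7 + S)/(-10 + S)
I(B) = 22/5 (I(B) = (7 + 15)/(-10 + 15) = 22/5)
l/(((-26613 - 9275)/(I(-37) + T))) = -34456*(22/5 + 43089)/(-26613 - 9275) = -34456/((-35888/215467/5)) = -34456/((-35888*5/215467)) = -34456/(-179440/215467) = -34456*(-215467/179440) = 928016369/22430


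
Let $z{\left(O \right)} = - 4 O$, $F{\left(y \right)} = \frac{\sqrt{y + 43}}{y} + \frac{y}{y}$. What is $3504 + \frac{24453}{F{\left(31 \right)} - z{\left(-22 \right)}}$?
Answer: $\frac{23442725469}{7273735} - \frac{758043 \sqrt{74}}{7273735} \approx 3222.0$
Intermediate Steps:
$F{\left(y \right)} = 1 + \frac{\sqrt{43 + y}}{y}$ ($F{\left(y \right)} = \frac{\sqrt{43 + y}}{y} + 1 = 1 + \frac{\sqrt{43 + y}}{y}$)
$3504 + \frac{24453}{F{\left(31 \right)} - z{\left(-22 \right)}} = 3504 + \frac{24453}{\frac{31 + \sqrt{43 + 31}}{31} - \left(-4\right) \left(-22\right)} = 3504 + \frac{24453}{\frac{31 + \sqrt{74}}{31} - 88} = 3504 + \frac{24453}{\left(1 + \frac{\sqrt{74}}{31}\right) - 88} = 3504 + \frac{24453}{-87 + \frac{\sqrt{74}}{31}}$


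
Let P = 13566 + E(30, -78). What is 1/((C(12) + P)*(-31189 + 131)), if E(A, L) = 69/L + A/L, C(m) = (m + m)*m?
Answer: -13/5593095459 ≈ -2.3243e-9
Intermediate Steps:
C(m) = 2*m² (C(m) = (2*m)*m = 2*m²)
P = 352683/26 (P = 13566 + (69 + 30)/(-78) = 13566 - 1/78*99 = 13566 - 33/26 = 352683/26 ≈ 13565.)
1/((C(12) + P)*(-31189 + 131)) = 1/((2*12² + 352683/26)*(-31189 + 131)) = 1/((2*144 + 352683/26)*(-31058)) = 1/((288 + 352683/26)*(-31058)) = 1/((360171/26)*(-31058)) = 1/(-5593095459/13) = -13/5593095459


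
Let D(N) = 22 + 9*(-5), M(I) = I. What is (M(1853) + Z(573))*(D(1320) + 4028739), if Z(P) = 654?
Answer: 10099991012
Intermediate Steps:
D(N) = -23 (D(N) = 22 - 45 = -23)
(M(1853) + Z(573))*(D(1320) + 4028739) = (1853 + 654)*(-23 + 4028739) = 2507*4028716 = 10099991012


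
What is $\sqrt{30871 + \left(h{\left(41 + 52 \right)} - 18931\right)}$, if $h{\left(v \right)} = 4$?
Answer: $2 \sqrt{2986} \approx 109.29$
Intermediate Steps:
$\sqrt{30871 + \left(h{\left(41 + 52 \right)} - 18931\right)} = \sqrt{30871 + \left(4 - 18931\right)} = \sqrt{30871 - 18927} = \sqrt{11944} = 2 \sqrt{2986}$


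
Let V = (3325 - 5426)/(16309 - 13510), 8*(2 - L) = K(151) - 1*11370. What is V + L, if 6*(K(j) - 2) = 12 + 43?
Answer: 63642701/44784 ≈ 1421.1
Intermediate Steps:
K(j) = 67/6 (K(j) = 2 + (12 + 43)/6 = 2 + (⅙)*55 = 2 + 55/6 = 67/6)
L = 68249/48 (L = 2 - (67/6 - 1*11370)/8 = 2 - (67/6 - 11370)/8 = 2 - ⅛*(-68153/6) = 2 + 68153/48 = 68249/48 ≈ 1421.9)
V = -2101/2799 ≈ -0.75063
V + L = -2101/2799 + 68249/48 = 63642701/44784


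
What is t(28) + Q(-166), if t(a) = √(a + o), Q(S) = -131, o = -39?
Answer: -131 + I*√11 ≈ -131.0 + 3.3166*I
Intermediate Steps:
t(a) = √(-39 + a) (t(a) = √(a - 39) = √(-39 + a))
t(28) + Q(-166) = √(-39 + 28) - 131 = √(-11) - 131 = I*√11 - 131 = -131 + I*√11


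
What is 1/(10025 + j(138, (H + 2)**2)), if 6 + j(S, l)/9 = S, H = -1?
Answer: 1/11213 ≈ 8.9182e-5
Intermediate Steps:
j(S, l) = -54 + 9*S
1/(10025 + j(138, (H + 2)**2)) = 1/(10025 + (-54 + 9*138)) = 1/(10025 + (-54 + 1242)) = 1/(10025 + 1188) = 1/11213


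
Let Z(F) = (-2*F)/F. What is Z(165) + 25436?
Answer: 25434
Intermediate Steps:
Z(F) = -2
Z(165) + 25436 = -2 + 25436 = 25434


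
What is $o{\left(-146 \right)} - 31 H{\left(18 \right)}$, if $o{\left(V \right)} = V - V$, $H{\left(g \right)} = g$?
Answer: $-558$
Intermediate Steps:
$o{\left(V \right)} = 0$
$o{\left(-146 \right)} - 31 H{\left(18 \right)} = 0 - 558 = -558$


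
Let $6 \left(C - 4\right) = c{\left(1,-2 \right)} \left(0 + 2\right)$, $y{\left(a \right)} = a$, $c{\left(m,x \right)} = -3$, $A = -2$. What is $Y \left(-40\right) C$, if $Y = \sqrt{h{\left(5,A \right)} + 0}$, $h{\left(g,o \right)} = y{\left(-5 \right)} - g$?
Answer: $- 120 i \sqrt{10} \approx - 379.47 i$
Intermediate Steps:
$h{\left(g,o \right)} = -5 - g$
$C = 3$ ($C = 4 + \frac{\left(-3\right) \left(0 + 2\right)}{6} = 4 + \frac{\left(-3\right) 2}{6} = 4 + \frac{1}{6} \left(-6\right) = 4 - 1 = 3$)
$Y = i \sqrt{10}$ ($Y = \sqrt{\left(-5 - 5\right) + 0} = \sqrt{-10 + 0} = \sqrt{-10} = i \sqrt{10} \approx 3.1623 i$)
$Y \left(-40\right) C = i \sqrt{10} \left(-40\right) 3 = - 40 i \sqrt{10} \cdot 3 = - 120 i \sqrt{10}$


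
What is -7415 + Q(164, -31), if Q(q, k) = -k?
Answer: -7384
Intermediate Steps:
-7415 + Q(164, -31) = -7415 - 1*(-31) = -7415 + 31 = -7384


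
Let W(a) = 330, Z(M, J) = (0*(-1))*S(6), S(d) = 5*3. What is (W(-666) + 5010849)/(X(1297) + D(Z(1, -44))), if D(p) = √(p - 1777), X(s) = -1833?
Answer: -9185491107/3361666 - 5011179*I*√1777/3361666 ≈ -2732.4 - 62.839*I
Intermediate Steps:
S(d) = 15
Z(M, J) = 0 (Z(M, J) = (0*(-1))*15 = 0*15 = 0)
D(p) = √(-1777 + p)
(W(-666) + 5010849)/(X(1297) + D(Z(1, -44))) = (330 + 5010849)/(-1833 + √(-1777 + 0)) = 5011179/(-1833 + √(-1777)) = 5011179/(-1833 + I*√1777)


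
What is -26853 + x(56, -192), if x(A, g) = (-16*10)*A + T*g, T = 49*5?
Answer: -82853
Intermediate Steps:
T = 245
x(A, g) = -160*A + 245*g (x(A, g) = (-16*10)*A + 245*g = -160*A + 245*g)
-26853 + x(56, -192) = -26853 + (-160*56 + 245*(-192)) = -26853 + (-8960 - 47040) = -26853 - 56000 = -82853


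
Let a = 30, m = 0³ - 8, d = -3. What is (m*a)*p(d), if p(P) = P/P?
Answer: -240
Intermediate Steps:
p(P) = 1
m = -8 (m = 0 - 8 = -8)
(m*a)*p(d) = -8*30*1 = -240*1 = -240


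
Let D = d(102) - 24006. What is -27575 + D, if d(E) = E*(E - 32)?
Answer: -44441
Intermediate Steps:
d(E) = E*(-32 + E)
D = -16866 (D = 102*(-32 + 102) - 24006 = 102*70 - 24006 = 7140 - 24006 = -16866)
-27575 + D = -27575 - 16866 = -44441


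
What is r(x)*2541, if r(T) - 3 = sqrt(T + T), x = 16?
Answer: 7623 + 10164*sqrt(2) ≈ 21997.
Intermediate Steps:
r(T) = 3 + sqrt(2)*sqrt(T) (r(T) = 3 + sqrt(T + T) = 3 + sqrt(2*T) = 3 + sqrt(2)*sqrt(T))
r(x)*2541 = (3 + sqrt(2)*sqrt(16))*2541 = (3 + sqrt(2)*4)*2541 = (3 + 4*sqrt(2))*2541 = 7623 + 10164*sqrt(2)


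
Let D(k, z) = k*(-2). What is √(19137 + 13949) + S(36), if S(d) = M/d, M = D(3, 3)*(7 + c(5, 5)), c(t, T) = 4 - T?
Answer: -1 + √33086 ≈ 180.90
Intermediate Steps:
D(k, z) = -2*k
M = -36 (M = (-2*3)*(7 + (4 - 1*5)) = -6*(7 + (4 - 5)) = -6*(7 - 1) = -6*6 = -36)
S(d) = -36/d
√(19137 + 13949) + S(36) = √(19137 + 13949) - 36/36 = √33086 - 36*1/36 = √33086 - 1 = -1 + √33086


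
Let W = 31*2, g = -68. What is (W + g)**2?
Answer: 36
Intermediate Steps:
W = 62
(W + g)**2 = (62 - 68)**2 = (-6)**2 = 36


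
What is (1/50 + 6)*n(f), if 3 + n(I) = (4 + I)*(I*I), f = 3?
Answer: 1806/5 ≈ 361.20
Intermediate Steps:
n(I) = -3 + I**2*(4 + I) (n(I) = -3 + (4 + I)*(I*I) = -3 + (4 + I)*I**2 = -3 + I**2*(4 + I))
(1/50 + 6)*n(f) = (1/50 + 6)*(-3 + 3**3 + 4*3**2) = (1/50 + 6)*(-3 + 27 + 4*9) = 301*(-3 + 27 + 36)/50 = (301/50)*60 = 1806/5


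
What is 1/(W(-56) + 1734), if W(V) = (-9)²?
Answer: 1/1815 ≈ 0.00055096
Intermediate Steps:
W(V) = 81
1/(W(-56) + 1734) = 1/(81 + 1734) = 1/1815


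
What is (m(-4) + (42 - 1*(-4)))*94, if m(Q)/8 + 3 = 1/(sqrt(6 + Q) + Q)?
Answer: 12972/7 - 376*sqrt(2)/7 ≈ 1777.2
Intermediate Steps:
m(Q) = -24 + 8/(Q + sqrt(6 + Q)) (m(Q) = -24 + 8/(sqrt(6 + Q) + Q) = -24 + 8/(Q + sqrt(6 + Q)))
(m(-4) + (42 - 1*(-4)))*94 = (8*(1 - 3*(-4) - 3*sqrt(6 - 4))/(-4 + sqrt(6 - 4)) + (42 - 1*(-4)))*94 = (8*(1 + 12 - 3*sqrt(2))/(-4 + sqrt(2)) + (42 + 4))*94 = (8*(13 - 3*sqrt(2))/(-4 + sqrt(2)) + 46)*94 = (46 + 8*(13 - 3*sqrt(2))/(-4 + sqrt(2)))*94 = 4324 + 752*(13 - 3*sqrt(2))/(-4 + sqrt(2))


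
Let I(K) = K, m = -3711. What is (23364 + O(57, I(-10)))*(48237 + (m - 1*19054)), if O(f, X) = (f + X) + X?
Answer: 596070272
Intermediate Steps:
O(f, X) = f + 2*X (O(f, X) = (X + f) + X = f + 2*X)
(23364 + O(57, I(-10)))*(48237 + (m - 1*19054)) = (23364 + (57 + 2*(-10)))*(48237 + (-3711 - 1*19054)) = (23364 + (57 - 20))*(48237 + (-3711 - 19054)) = (23364 + 37)*(48237 - 22765) = 23401*25472 = 596070272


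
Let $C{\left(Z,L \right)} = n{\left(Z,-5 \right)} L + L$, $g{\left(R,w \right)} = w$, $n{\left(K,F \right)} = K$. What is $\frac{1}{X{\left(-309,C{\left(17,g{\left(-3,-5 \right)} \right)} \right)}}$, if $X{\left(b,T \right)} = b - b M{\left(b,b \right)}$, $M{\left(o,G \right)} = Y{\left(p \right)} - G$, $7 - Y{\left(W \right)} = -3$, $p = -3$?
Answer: $\frac{1}{98262} \approx 1.0177 \cdot 10^{-5}$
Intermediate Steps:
$Y{\left(W \right)} = 10$ ($Y{\left(W \right)} = 7 - -3 = 7 + 3 = 10$)
$C{\left(Z,L \right)} = L + L Z$ ($C{\left(Z,L \right)} = Z L + L = L Z + L = L + L Z$)
$M{\left(o,G \right)} = 10 - G$
$X{\left(b,T \right)} = b - b \left(10 - b\right)$
$\frac{1}{X{\left(-309,C{\left(17,g{\left(-3,-5 \right)} \right)} \right)}} = \frac{1}{\left(-309\right) \left(-9 - 309\right)} = \frac{1}{\left(-309\right) \left(-318\right)} = \frac{1}{98262}$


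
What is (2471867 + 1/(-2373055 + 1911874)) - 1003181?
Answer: 677330078165/461181 ≈ 1.4687e+6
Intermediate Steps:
(2471867 + 1/(-2373055 + 1911874)) - 1003181 = (2471867 + 1/(-461181)) - 1003181 = (2471867 - 1/461181) - 1003181 = 1139978094926/461181 - 1003181 = 677330078165/461181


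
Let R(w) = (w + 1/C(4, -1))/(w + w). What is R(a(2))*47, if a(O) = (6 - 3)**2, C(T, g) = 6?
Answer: 2585/108 ≈ 23.935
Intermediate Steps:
a(O) = 9 (a(O) = 3**2 = 9)
R(w) = (1/6 + w)/(2*w) (R(w) = (w + 1/6)/(w + w) = (w + 1/6)/((2*w)) = (1/6 + w)*(1/(2*w)) = (1/6 + w)/(2*w))
R(a(2))*47 = ((1/12)*(1 + 6*9)/9)*47 = ((1/12)*(1/9)*(1 + 54))*47 = ((1/12)*(1/9)*55)*47 = (55/108)*47 = 2585/108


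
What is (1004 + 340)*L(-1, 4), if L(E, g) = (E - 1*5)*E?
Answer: 8064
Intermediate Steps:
L(E, g) = E*(-5 + E) (L(E, g) = (E - 5)*E = (-5 + E)*E = E*(-5 + E))
(1004 + 340)*L(-1, 4) = (1004 + 340)*(-(-5 - 1)) = 1344*(-1*(-6)) = 1344*6 = 8064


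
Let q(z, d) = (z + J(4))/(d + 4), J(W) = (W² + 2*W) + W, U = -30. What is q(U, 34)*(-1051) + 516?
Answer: 10855/19 ≈ 571.32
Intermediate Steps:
J(W) = W² + 3*W
q(z, d) = (28 + z)/(4 + d) (q(z, d) = (z + 4*(3 + 4))/(d + 4) = (z + 4*7)/(4 + d) = (z + 28)/(4 + d) = (28 + z)/(4 + d))
q(U, 34)*(-1051) + 516 = ((28 - 30)/(4 + 34))*(-1051) + 516 = (-2/38)*(-1051) + 516 = ((1/38)*(-2))*(-1051) + 516 = -1/19*(-1051) + 516 = 1051/19 + 516 = 10855/19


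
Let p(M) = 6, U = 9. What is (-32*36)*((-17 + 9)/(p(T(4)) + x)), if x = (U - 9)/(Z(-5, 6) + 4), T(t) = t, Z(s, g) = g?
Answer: 1536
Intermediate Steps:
x = 0 (x = (9 - 9)/(6 + 4) = 0/10 = 0*(⅒) = 0)
(-32*36)*((-17 + 9)/(p(T(4)) + x)) = (-32*36)*((-17 + 9)/(6 + 0)) = -(-9216)/6 = -1152*(-4/3) = 1536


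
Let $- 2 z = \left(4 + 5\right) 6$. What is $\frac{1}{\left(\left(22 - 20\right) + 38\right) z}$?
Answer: $- \frac{1}{1080} \approx -0.00092593$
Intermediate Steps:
$z = -27$ ($z = - \frac{\left(4 + 5\right) 6}{2} = - \frac{9 \cdot 6}{2} = \left(- \frac{1}{2}\right) 54 = -27$)
$\frac{1}{\left(\left(22 - 20\right) + 38\right) z} = \frac{1}{\left(\left(22 - 20\right) + 38\right) \left(-27\right)} = \frac{1}{\left(2 + 38\right) \left(-27\right)} = \frac{1}{40 \left(-27\right)} = \frac{1}{-1080} = - \frac{1}{1080}$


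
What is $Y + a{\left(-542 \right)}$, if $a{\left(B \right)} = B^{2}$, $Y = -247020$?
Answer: $46744$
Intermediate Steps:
$Y + a{\left(-542 \right)} = -247020 + \left(-542\right)^{2} = -247020 + 293764 = 46744$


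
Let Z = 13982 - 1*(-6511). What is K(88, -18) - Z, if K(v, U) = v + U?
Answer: -20423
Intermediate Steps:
K(v, U) = U + v
Z = 20493 (Z = 13982 + 6511 = 20493)
K(88, -18) - Z = (-18 + 88) - 1*20493 = 70 - 20493 = -20423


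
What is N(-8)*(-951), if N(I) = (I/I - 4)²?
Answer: -8559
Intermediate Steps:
N(I) = 9 (N(I) = (1 - 4)² = (-3)² = 9)
N(-8)*(-951) = 9*(-951) = -8559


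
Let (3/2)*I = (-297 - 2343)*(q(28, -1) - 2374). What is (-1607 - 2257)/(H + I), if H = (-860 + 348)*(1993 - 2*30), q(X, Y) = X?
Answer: -483/392408 ≈ -0.0012309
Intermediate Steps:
I = 4128960 (I = 2*((-297 - 2343)*(28 - 2374))/3 = 2*(-2640*(-2346))/3 = (⅔)*6193440 = 4128960)
H = -989696 (H = -512*(1993 - 60) = -512*1933 = -989696)
(-1607 - 2257)/(H + I) = (-1607 - 2257)/(-989696 + 4128960) = -3864/3139264 = -3864*1/3139264 = -483/392408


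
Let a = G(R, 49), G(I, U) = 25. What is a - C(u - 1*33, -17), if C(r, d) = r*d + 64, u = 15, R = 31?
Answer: -345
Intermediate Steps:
C(r, d) = 64 + d*r (C(r, d) = d*r + 64 = 64 + d*r)
a = 25
a - C(u - 1*33, -17) = 25 - (64 - 17*(15 - 1*33)) = 25 - (64 - 17*(15 - 33)) = 25 - (64 - 17*(-18)) = 25 - (64 + 306) = 25 - 1*370 = 25 - 370 = -345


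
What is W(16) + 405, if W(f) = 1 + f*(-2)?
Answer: 374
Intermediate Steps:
W(f) = 1 - 2*f
W(16) + 405 = (1 - 2*16) + 405 = (1 - 32) + 405 = -31 + 405 = 374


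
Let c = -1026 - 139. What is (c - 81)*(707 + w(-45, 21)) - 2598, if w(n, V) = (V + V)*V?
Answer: -1982492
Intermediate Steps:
c = -1165
w(n, V) = 2*V² (w(n, V) = (2*V)*V = 2*V²)
(c - 81)*(707 + w(-45, 21)) - 2598 = (-1165 - 81)*(707 + 2*21²) - 2598 = -1246*(707 + 2*441) - 2598 = -1246*(707 + 882) - 2598 = -1246*1589 - 2598 = -1979894 - 2598 = -1982492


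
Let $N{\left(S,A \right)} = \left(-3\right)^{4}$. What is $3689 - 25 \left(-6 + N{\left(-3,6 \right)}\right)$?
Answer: $1814$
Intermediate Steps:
$N{\left(S,A \right)} = 81$
$3689 - 25 \left(-6 + N{\left(-3,6 \right)}\right) = 3689 - 25 \left(-6 + 81\right) = 3689 - 25 \cdot 75 = 3689 - 1875 = 1814$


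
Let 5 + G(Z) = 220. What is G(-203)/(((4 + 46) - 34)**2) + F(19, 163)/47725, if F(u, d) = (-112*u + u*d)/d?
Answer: 1672770689/1991468800 ≈ 0.83997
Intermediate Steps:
G(Z) = 215 (G(Z) = -5 + 220 = 215)
F(u, d) = (-112*u + d*u)/d
G(-203)/(((4 + 46) - 34)**2) + F(19, 163)/47725 = 215/(((4 + 46) - 34)**2) + (19*(-112 + 163)/163)/47725 = 215/((50 - 34)**2) + (19*(1/163)*51)*(1/47725) = 215/(16**2) + (969/163)*(1/47725) = 215/256 + 969/7779175 = 1672770689/1991468800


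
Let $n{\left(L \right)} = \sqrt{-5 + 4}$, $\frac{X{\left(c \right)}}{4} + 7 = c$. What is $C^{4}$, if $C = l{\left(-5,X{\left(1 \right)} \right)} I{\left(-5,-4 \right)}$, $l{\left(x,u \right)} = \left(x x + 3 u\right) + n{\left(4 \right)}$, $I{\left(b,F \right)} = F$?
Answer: $1245805568 - 106266624 i \approx 1.2458 \cdot 10^{9} - 1.0627 \cdot 10^{8} i$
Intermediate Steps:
$X{\left(c \right)} = -28 + 4 c$
$n{\left(L \right)} = i$ ($n{\left(L \right)} = \sqrt{-1} = i$)
$l{\left(x,u \right)} = i + x^{2} + 3 u$ ($l{\left(x,u \right)} = \left(x x + 3 u\right) + i = \left(x^{2} + 3 u\right) + i = i + x^{2} + 3 u$)
$C = 188 - 4 i$ ($C = \left(i + \left(-5\right)^{2} + 3 \left(-28 + 4 \cdot 1\right)\right) \left(-4\right) = \left(i + 25 + 3 \left(-28 + 4\right)\right) \left(-4\right) = \left(i + 25 + 3 \left(-24\right)\right) \left(-4\right) = \left(i + 25 - 72\right) \left(-4\right) = \left(-47 + i\right) \left(-4\right) = 188 - 4 i \approx 188.0 - 4.0 i$)
$C^{4} = \left(188 - 4 i\right)^{4}$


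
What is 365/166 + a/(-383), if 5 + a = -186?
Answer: 171501/63578 ≈ 2.6975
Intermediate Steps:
a = -191 (a = -5 - 186 = -191)
365/166 + a/(-383) = 365/166 - 191/(-383) = 365*(1/166) - 191*(-1/383) = 365/166 + 191/383 = 171501/63578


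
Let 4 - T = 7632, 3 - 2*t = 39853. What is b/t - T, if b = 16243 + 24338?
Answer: 151947319/19925 ≈ 7626.0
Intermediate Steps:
t = -19925 (t = 3/2 - ½*39853 = 3/2 - 39853/2 = -19925)
T = -7628 (T = 4 - 1*7632 = 4 - 7632 = -7628)
b = 40581
b/t - T = 40581/(-19925) - 1*(-7628) = 40581*(-1/19925) + 7628 = -40581/19925 + 7628 = 151947319/19925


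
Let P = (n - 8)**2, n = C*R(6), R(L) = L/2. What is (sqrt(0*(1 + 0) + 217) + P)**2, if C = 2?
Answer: (4 + sqrt(217))**2 ≈ 350.85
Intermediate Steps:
R(L) = L/2 (R(L) = L*(1/2) = L/2)
n = 6 (n = 2*((1/2)*6) = 2*3 = 6)
P = 4 (P = (6 - 8)**2 = (-2)**2 = 4)
(sqrt(0*(1 + 0) + 217) + P)**2 = (sqrt(0*(1 + 0) + 217) + 4)**2 = (sqrt(0*1 + 217) + 4)**2 = (sqrt(0 + 217) + 4)**2 = (sqrt(217) + 4)**2 = (4 + sqrt(217))**2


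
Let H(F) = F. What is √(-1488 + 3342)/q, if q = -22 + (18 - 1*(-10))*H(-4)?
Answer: -3*√206/134 ≈ -0.32133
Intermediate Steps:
q = -134 (q = -22 + (18 - 1*(-10))*(-4) = -22 + (18 + 10)*(-4) = -22 + 28*(-4) = -22 - 112 = -134)
√(-1488 + 3342)/q = √(-1488 + 3342)/(-134) = √1854*(-1/134) = (3*√206)*(-1/134) = -3*√206/134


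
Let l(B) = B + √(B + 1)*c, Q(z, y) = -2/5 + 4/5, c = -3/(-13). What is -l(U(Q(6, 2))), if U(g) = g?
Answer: -⅖ - 3*√35/65 ≈ -0.67305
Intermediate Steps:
c = 3/13 (c = -3*(-1/13) = 3/13 ≈ 0.23077)
Q(z, y) = ⅖ (Q(z, y) = -2*⅕ + 4*(⅕) = -⅖ + ⅘ = ⅖)
l(B) = B + 3*√(1 + B)/13 (l(B) = B + √(B + 1)*(3/13) = B + √(1 + B)*(3/13) = B + 3*√(1 + B)/13)
-l(U(Q(6, 2))) = -(⅖ + 3*√(1 + ⅖)/13) = -(⅖ + 3*√(7/5)/13) = -(⅖ + 3*(√35/5)/13) = -(⅖ + 3*√35/65) = -⅖ - 3*√35/65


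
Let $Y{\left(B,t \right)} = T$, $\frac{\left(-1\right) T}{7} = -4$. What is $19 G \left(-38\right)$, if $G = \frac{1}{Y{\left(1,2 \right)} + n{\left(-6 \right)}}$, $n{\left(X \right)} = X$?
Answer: $- \frac{361}{11} \approx -32.818$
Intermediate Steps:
$T = 28$ ($T = \left(-7\right) \left(-4\right) = 28$)
$Y{\left(B,t \right)} = 28$
$G = \frac{1}{22}$ ($G = \frac{1}{28 - 6} = \frac{1}{22} \approx 0.045455$)
$19 G \left(-38\right) = 19 \cdot \frac{1}{22} \left(-38\right) = \frac{19}{22} \left(-38\right) = - \frac{361}{11}$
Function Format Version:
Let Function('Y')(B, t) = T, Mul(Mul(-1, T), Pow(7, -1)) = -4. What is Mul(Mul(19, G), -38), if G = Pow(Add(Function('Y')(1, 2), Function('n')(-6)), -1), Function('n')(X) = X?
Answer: Rational(-361, 11) ≈ -32.818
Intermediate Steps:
T = 28 (T = Mul(-7, -4) = 28)
Function('Y')(B, t) = 28
G = Rational(1, 22) (G = Pow(Add(28, -6), -1) = Pow(22, -1) = Rational(1, 22) ≈ 0.045455)
Mul(Mul(19, G), -38) = Mul(Mul(19, Rational(1, 22)), -38) = Mul(Rational(19, 22), -38) = Rational(-361, 11)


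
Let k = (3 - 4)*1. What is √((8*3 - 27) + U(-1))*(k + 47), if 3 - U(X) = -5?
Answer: 46*√5 ≈ 102.86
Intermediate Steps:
U(X) = 8 (U(X) = 3 - 1*(-5) = 3 + 5 = 8)
k = -1 (k = -1*1 = -1)
√((8*3 - 27) + U(-1))*(k + 47) = √((8*3 - 27) + 8)*(-1 + 47) = √((24 - 27) + 8)*46 = √(-3 + 8)*46 = √5*46 = 46*√5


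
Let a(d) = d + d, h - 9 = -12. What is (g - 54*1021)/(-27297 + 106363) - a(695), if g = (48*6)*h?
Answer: -54978869/39533 ≈ -1390.7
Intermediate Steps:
h = -3 (h = 9 - 12 = -3)
g = -864 (g = (48*6)*(-3) = 288*(-3) = -864)
a(d) = 2*d
(g - 54*1021)/(-27297 + 106363) - a(695) = (-864 - 54*1021)/(-27297 + 106363) - 2*695 = (-864 - 55134)/79066 - 1*1390 = -55998*1/79066 - 1390 = -27999/39533 - 1390 = -54978869/39533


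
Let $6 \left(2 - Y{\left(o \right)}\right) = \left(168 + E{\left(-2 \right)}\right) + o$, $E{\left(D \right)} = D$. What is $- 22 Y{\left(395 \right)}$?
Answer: $2013$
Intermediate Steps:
$Y{\left(o \right)} = - \frac{77}{3} - \frac{o}{6}$ ($Y{\left(o \right)} = 2 - \frac{\left(168 - 2\right) + o}{6} = 2 - \frac{166 + o}{6} = 2 - \left(\frac{83}{3} + \frac{o}{6}\right) = - \frac{77}{3} - \frac{o}{6}$)
$- 22 Y{\left(395 \right)} = - 22 \left(- \frac{77}{3} - \frac{395}{6}\right) = \left(-22\right) \left(- \frac{183}{2}\right) = 2013$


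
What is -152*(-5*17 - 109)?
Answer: 29488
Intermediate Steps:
-152*(-5*17 - 109) = -152*(-85 - 109) = -152*(-194) = 29488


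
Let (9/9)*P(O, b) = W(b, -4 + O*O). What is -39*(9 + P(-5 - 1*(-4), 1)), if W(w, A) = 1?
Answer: -390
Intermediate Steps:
P(O, b) = 1
-39*(9 + P(-5 - 1*(-4), 1)) = -39*(9 + 1) = -39*10 = -390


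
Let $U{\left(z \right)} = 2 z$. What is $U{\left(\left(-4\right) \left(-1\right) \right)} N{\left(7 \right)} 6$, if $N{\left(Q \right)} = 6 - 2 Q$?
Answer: $-384$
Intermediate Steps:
$U{\left(\left(-4\right) \left(-1\right) \right)} N{\left(7 \right)} 6 = 2 \left(\left(-4\right) \left(-1\right)\right) \left(6 - 14\right) 6 = 2 \cdot 4 \left(6 - 14\right) 6 = 8 \left(-8\right) 6 = \left(-64\right) 6 = -384$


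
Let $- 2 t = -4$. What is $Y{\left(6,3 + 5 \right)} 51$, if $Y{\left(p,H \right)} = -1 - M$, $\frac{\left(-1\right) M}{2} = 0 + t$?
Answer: $153$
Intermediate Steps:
$t = 2$ ($t = \left(- \frac{1}{2}\right) \left(-4\right) = 2$)
$M = -4$ ($M = - 2 \left(0 + 2\right) = \left(-2\right) 2 = -4$)
$Y{\left(p,H \right)} = 3$ ($Y{\left(p,H \right)} = -1 - -4 = -1 + 4 = 3$)
$Y{\left(6,3 + 5 \right)} 51 = 3 \cdot 51 = 153$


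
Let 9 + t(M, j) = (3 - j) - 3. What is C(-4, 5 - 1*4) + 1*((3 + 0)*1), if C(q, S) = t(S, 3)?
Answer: -9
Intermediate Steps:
t(M, j) = -9 - j (t(M, j) = -9 + ((3 - j) - 3) = -9 - j)
C(q, S) = -12 (C(q, S) = -9 - 1*3 = -9 - 3 = -12)
C(-4, 5 - 1*4) + 1*((3 + 0)*1) = -12 + 1*((3 + 0)*1) = -12 + 1*(3*1) = -12 + 1*3 = -12 + 3 = -9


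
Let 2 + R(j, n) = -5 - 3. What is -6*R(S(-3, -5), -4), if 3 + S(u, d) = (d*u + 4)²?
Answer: 60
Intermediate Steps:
S(u, d) = -3 + (4 + d*u)² (S(u, d) = -3 + (d*u + 4)² = -3 + (4 + d*u)²)
R(j, n) = -10 (R(j, n) = -2 + (-5 - 3) = -2 - 8 = -10)
-6*R(S(-3, -5), -4) = -6*(-10) = 60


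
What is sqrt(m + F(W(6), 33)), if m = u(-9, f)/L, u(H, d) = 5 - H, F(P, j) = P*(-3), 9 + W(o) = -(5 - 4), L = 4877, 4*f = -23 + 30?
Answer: 2*sqrt(178405537)/4877 ≈ 5.4775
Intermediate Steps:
f = 7/4 (f = (-23 + 30)/4 = (1/4)*7 = 7/4 ≈ 1.7500)
W(o) = -10 (W(o) = -9 - (5 - 4) = -9 - 1*1 = -9 - 1 = -10)
F(P, j) = -3*P
m = 14/4877 (m = (5 - 1*(-9))/4877 = (5 + 9)*(1/4877) = 14*(1/4877) = 14/4877 ≈ 0.0028706)
sqrt(m + F(W(6), 33)) = sqrt(14/4877 - 3*(-10)) = sqrt(14/4877 + 30) = sqrt(146324/4877) = 2*sqrt(178405537)/4877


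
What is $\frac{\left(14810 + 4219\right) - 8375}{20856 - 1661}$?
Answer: $\frac{10654}{19195} \approx 0.55504$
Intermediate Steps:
$\frac{\left(14810 + 4219\right) - 8375}{20856 - 1661} = \frac{19029 - 8375}{19195} = 10654 \cdot \frac{1}{19195} = \frac{10654}{19195}$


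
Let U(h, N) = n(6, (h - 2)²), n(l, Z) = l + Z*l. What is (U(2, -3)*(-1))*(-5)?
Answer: 30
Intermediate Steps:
U(h, N) = 6 + 6*(-2 + h)² (U(h, N) = 6*(1 + (h - 2)²) = 6*(1 + (-2 + h)²) = 6 + 6*(-2 + h)²)
(U(2, -3)*(-1))*(-5) = ((6 + 6*(-2 + 2)²)*(-1))*(-5) = ((6 + 6*0²)*(-1))*(-5) = ((6 + 6*0)*(-1))*(-5) = ((6 + 0)*(-1))*(-5) = (6*(-1))*(-5) = -6*(-5) = 30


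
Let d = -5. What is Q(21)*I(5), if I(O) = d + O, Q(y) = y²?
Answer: 0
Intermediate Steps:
I(O) = -5 + O
Q(21)*I(5) = 21²*(-5 + 5) = 441*0 = 0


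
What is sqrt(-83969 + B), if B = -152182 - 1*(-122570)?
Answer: I*sqrt(113581) ≈ 337.02*I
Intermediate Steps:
B = -29612 (B = -152182 + 122570 = -29612)
sqrt(-83969 + B) = sqrt(-83969 - 29612) = sqrt(-113581) = I*sqrt(113581)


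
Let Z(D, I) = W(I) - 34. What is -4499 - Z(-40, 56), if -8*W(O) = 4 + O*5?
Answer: -8859/2 ≈ -4429.5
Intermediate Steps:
W(O) = -½ - 5*O/8 (W(O) = -(4 + O*5)/8 = -(4 + 5*O)/8 = -½ - 5*O/8)
Z(D, I) = -69/2 - 5*I/8 (Z(D, I) = (-½ - 5*I/8) - 34 = -69/2 - 5*I/8)
-4499 - Z(-40, 56) = -4499 - (-69/2 - 5/8*56) = -4499 - (-69/2 - 35) = -4499 - 1*(-139/2) = -4499 + 139/2 = -8859/2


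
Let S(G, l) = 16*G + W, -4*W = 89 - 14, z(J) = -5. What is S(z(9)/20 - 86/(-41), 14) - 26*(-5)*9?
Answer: 193653/164 ≈ 1180.8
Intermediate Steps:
W = -75/4 (W = -(89 - 14)/4 = -¼*75 = -75/4 ≈ -18.750)
S(G, l) = -75/4 + 16*G (S(G, l) = 16*G - 75/4 = -75/4 + 16*G)
S(z(9)/20 - 86/(-41), 14) - 26*(-5)*9 = (-75/4 + 16*(-5/20 - 86/(-41))) - 26*(-5)*9 = (-75/4 + 16*(-5*1/20 - 86*(-1/41))) + 130*9 = (-75/4 + 16*(-¼ + 86/41)) + 1170 = (-75/4 + 16*(303/164)) + 1170 = (-75/4 + 1212/41) + 1170 = 1773/164 + 1170 = 193653/164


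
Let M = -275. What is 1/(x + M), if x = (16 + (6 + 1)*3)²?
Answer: 1/1094 ≈ 0.00091408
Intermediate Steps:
x = 1369 (x = (16 + 7*3)² = (16 + 21)² = 37² = 1369)
1/(x + M) = 1/(1369 - 275) = 1/1094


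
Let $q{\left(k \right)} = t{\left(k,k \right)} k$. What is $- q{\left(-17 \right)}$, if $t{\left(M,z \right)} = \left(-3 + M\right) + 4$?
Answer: $-272$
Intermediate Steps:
$t{\left(M,z \right)} = 1 + M$
$q{\left(k \right)} = k \left(1 + k\right)$ ($q{\left(k \right)} = \left(1 + k\right) k = k \left(1 + k\right)$)
$- q{\left(-17 \right)} = - \left(-17\right) \left(1 - 17\right) = - \left(-17\right) \left(-16\right) = \left(-1\right) 272 = -272$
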